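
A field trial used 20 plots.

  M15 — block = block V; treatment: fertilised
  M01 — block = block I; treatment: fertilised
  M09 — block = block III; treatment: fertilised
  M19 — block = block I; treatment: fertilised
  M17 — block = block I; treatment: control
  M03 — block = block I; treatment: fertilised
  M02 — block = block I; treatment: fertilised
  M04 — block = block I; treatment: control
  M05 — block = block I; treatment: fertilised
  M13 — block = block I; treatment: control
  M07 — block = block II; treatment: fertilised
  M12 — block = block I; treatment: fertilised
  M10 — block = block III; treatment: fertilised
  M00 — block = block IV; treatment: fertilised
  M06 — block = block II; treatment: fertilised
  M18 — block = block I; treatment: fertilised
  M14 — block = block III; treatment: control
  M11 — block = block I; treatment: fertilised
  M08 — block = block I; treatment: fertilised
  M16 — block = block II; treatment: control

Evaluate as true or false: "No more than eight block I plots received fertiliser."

'No more than eight block I plots received fertiliser' holds iff |A ∩ B| ≤ 8.
A (the restrictor) = {M01, M19, M17, M03, M02, M04, M05, M13, M12, M18, M11, M08}, |A| = 12.
A ∩ B = {M01, M19, M03, M02, M05, M12, M18, M11, M08}, so |A ∩ B| = 9.
|A ∩ B| = 9, so the statement is false.

False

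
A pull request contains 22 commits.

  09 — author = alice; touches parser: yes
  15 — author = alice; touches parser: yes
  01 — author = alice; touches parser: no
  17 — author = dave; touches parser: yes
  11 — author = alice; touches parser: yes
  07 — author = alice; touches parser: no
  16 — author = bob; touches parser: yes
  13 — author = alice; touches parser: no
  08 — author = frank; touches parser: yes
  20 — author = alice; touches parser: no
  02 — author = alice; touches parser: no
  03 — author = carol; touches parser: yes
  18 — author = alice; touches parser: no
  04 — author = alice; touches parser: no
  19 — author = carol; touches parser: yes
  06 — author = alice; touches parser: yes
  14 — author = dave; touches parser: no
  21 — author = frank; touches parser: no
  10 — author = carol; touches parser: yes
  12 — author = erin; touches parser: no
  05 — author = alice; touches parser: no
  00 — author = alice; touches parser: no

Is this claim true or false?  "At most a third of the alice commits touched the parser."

True

'At most a third of the alice commits touched the parser' holds iff |A ∩ B| / |A| ≤ 1/3.
A (the restrictor) = {09, 15, 01, 11, 07, 13, 20, 02, 18, 04, 06, 05, 00}, |A| = 13.
A ∩ B = {09, 15, 11, 06}, so |A ∩ B| = 4.
A ∖ B = {01, 07, 13, 20, 02, 18, 04, 05, 00}, so |A ∖ B| = 9.
|A ∩ B|/|A| = 4/13, so the statement is true.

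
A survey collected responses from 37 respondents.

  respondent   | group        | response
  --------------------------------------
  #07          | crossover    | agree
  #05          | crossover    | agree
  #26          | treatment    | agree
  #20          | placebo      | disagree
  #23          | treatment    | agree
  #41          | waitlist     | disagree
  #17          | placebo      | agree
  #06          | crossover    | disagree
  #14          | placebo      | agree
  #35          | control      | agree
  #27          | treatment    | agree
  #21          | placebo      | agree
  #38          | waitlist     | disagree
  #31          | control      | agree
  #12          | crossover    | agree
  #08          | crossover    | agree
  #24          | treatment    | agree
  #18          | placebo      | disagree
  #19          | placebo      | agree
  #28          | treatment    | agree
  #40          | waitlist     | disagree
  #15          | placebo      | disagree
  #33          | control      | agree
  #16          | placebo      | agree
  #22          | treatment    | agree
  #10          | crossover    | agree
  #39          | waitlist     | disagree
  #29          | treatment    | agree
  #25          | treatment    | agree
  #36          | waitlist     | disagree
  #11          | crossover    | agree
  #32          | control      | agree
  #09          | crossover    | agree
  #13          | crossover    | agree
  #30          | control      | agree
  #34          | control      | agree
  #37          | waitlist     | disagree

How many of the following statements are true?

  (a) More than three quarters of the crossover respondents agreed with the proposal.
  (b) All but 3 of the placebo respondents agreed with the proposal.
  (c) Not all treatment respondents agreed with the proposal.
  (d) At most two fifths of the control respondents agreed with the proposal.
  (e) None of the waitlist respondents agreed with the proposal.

3

(a) crossover: |A| = 9, |A ∩ B| = 8; needs |A ∩ B| / |A| > 3/4 — true.
(b) placebo: |A| = 8, |A ∩ B| = 5; needs |A ∖ B| = 3 — true.
(c) treatment: |A| = 8, |A ∩ B| = 8; needs A ⊄ B (|A ∖ B| ≥ 1) — false.
(d) control: |A| = 6, |A ∩ B| = 6; needs |A ∩ B| / |A| ≤ 2/5 — false.
(e) waitlist: |A| = 6, |A ∩ B| = 0; needs A ∩ B = ∅ (|A ∩ B| = 0) — true.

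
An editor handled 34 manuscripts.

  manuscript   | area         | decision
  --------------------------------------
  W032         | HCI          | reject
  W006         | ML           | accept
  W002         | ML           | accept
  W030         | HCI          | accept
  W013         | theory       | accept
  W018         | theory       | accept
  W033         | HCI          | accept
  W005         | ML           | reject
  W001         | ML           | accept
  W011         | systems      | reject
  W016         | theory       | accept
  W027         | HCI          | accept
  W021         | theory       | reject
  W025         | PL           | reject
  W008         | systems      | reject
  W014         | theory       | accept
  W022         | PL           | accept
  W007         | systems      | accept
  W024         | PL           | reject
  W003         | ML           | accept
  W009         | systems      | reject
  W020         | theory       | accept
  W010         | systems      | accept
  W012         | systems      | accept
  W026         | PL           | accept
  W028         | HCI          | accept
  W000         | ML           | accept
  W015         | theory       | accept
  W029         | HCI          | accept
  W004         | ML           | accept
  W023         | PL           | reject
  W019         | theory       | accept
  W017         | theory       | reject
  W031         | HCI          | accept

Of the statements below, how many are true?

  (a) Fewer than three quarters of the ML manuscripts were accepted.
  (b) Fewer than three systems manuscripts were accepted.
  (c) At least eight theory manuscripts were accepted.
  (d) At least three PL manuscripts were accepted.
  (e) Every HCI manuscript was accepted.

0

(a) ML: |A| = 7, |A ∩ B| = 6; needs |A ∩ B| / |A| < 3/4 — false.
(b) systems: |A| = 6, |A ∩ B| = 3; needs |A ∩ B| < 3 — false.
(c) theory: |A| = 9, |A ∩ B| = 7; needs |A ∩ B| ≥ 8 — false.
(d) PL: |A| = 5, |A ∩ B| = 2; needs |A ∩ B| ≥ 3 — false.
(e) HCI: |A| = 7, |A ∩ B| = 6; needs A ⊆ B, i.e. every element of A is in B (|A ∖ B| = 0) — false.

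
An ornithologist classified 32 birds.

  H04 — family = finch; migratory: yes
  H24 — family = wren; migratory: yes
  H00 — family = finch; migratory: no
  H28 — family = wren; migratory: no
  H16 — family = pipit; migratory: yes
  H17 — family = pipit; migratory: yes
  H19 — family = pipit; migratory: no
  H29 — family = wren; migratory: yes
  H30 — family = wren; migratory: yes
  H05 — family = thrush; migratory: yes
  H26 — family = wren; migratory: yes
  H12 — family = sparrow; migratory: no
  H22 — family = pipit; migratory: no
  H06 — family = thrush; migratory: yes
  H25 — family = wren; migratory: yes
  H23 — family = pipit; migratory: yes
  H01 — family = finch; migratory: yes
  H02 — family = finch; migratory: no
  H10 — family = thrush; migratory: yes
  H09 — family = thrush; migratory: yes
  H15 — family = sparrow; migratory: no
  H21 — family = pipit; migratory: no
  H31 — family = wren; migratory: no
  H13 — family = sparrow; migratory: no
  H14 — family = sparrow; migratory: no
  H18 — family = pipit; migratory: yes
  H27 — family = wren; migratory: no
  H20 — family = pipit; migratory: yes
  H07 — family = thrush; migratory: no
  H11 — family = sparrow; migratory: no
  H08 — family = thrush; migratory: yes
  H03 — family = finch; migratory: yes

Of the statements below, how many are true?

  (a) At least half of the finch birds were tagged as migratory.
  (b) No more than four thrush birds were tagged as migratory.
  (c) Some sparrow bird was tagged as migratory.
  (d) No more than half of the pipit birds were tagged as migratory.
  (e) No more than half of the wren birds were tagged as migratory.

(a) finch: |A| = 5, |A ∩ B| = 3; needs |A ∩ B| ≥ |A ∖ B| — true.
(b) thrush: |A| = 6, |A ∩ B| = 5; needs |A ∩ B| ≤ 4 — false.
(c) sparrow: |A| = 5, |A ∩ B| = 0; needs A ∩ B ≠ ∅ (|A ∩ B| ≥ 1) — false.
(d) pipit: |A| = 8, |A ∩ B| = 5; needs |A ∩ B| ≤ |A ∖ B| — false.
(e) wren: |A| = 8, |A ∩ B| = 5; needs |A ∩ B| ≤ |A ∖ B| — false.

1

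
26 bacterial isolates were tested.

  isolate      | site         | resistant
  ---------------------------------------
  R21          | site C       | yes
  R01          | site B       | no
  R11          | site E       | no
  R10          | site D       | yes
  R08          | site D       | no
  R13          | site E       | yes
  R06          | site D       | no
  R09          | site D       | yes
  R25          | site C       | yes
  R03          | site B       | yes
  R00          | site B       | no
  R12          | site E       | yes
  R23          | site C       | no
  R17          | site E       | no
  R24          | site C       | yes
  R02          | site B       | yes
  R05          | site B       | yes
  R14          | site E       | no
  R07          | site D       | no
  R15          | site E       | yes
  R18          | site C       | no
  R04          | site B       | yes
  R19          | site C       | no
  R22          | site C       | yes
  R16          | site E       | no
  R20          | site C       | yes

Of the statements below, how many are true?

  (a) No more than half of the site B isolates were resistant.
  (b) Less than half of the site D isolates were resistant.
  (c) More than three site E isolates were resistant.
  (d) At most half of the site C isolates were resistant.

(a) site B: |A| = 6, |A ∩ B| = 4; needs |A ∩ B| ≤ |A ∖ B| — false.
(b) site D: |A| = 5, |A ∩ B| = 2; needs |A ∩ B| < |A ∖ B| — true.
(c) site E: |A| = 7, |A ∩ B| = 3; needs |A ∩ B| > 3 — false.
(d) site C: |A| = 8, |A ∩ B| = 5; needs |A ∩ B| ≤ |A ∖ B| — false.

1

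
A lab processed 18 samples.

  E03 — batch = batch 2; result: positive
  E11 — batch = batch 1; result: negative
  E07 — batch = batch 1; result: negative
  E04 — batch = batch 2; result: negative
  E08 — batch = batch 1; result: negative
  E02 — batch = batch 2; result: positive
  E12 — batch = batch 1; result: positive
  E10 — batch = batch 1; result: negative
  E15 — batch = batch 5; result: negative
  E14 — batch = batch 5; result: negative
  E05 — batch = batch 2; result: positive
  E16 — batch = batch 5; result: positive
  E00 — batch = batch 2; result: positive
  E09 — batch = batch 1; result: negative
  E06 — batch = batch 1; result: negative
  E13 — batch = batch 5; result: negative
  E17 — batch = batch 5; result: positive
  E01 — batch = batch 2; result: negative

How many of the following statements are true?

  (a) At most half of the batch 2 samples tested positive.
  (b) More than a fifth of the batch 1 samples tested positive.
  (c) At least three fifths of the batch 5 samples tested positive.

(a) batch 2: |A| = 6, |A ∩ B| = 4; needs |A ∩ B| ≤ |A ∖ B| — false.
(b) batch 1: |A| = 7, |A ∩ B| = 1; needs |A ∩ B| / |A| > 1/5 — false.
(c) batch 5: |A| = 5, |A ∩ B| = 2; needs |A ∩ B| / |A| ≥ 3/5 — false.

0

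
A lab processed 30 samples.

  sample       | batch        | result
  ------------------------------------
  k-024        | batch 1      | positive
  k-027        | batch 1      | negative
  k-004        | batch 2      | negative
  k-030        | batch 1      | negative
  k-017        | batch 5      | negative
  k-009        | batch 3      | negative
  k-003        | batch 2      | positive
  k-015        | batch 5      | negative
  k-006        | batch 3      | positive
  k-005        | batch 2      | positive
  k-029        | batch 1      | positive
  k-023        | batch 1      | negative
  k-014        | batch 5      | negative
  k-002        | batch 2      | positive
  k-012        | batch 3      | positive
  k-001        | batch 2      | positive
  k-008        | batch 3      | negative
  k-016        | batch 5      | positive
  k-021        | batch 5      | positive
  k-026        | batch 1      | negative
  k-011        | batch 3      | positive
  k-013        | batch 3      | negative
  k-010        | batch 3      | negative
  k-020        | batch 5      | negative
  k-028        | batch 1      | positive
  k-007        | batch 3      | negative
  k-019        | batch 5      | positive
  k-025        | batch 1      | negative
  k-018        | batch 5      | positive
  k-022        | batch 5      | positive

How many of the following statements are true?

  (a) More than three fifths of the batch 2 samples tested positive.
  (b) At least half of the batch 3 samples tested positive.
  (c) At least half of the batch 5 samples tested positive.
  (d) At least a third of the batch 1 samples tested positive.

(a) batch 2: |A| = 5, |A ∩ B| = 4; needs |A ∩ B| / |A| > 3/5 — true.
(b) batch 3: |A| = 8, |A ∩ B| = 3; needs |A ∩ B| ≥ |A ∖ B| — false.
(c) batch 5: |A| = 9, |A ∩ B| = 5; needs |A ∩ B| ≥ |A ∖ B| — true.
(d) batch 1: |A| = 8, |A ∩ B| = 3; needs |A ∩ B| / |A| ≥ 1/3 — true.

3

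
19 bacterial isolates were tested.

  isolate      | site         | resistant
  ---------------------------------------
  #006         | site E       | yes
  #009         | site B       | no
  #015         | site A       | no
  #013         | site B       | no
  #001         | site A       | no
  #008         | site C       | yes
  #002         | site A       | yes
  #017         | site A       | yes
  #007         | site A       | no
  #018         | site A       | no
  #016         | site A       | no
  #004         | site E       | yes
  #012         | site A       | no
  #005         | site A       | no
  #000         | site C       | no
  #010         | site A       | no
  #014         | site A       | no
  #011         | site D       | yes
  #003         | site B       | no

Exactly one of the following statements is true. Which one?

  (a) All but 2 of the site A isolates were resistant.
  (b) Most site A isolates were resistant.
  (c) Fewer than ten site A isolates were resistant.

|A| = 11, |A ∩ B| = 2, |A ∖ B| = 9.
(a) requires |A ∖ B| = 2: false.
(b) requires |A ∩ B| > |A ∖ B|: false.
(c) requires |A ∩ B| < 10: true.

(c)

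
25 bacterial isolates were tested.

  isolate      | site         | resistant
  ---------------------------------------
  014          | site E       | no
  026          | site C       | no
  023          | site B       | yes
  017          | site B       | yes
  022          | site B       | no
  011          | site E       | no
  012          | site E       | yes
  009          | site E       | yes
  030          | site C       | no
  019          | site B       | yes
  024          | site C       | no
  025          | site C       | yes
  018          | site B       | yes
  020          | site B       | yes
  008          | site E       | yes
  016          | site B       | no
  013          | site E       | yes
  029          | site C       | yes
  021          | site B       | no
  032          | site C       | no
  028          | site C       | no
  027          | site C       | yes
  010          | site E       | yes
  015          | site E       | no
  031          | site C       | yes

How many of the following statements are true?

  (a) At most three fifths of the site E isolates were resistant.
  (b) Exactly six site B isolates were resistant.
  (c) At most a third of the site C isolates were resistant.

0

(a) site E: |A| = 8, |A ∩ B| = 5; needs |A ∩ B| / |A| ≤ 3/5 — false.
(b) site B: |A| = 8, |A ∩ B| = 5; needs |A ∩ B| = 6 — false.
(c) site C: |A| = 9, |A ∩ B| = 4; needs |A ∩ B| / |A| ≤ 1/3 — false.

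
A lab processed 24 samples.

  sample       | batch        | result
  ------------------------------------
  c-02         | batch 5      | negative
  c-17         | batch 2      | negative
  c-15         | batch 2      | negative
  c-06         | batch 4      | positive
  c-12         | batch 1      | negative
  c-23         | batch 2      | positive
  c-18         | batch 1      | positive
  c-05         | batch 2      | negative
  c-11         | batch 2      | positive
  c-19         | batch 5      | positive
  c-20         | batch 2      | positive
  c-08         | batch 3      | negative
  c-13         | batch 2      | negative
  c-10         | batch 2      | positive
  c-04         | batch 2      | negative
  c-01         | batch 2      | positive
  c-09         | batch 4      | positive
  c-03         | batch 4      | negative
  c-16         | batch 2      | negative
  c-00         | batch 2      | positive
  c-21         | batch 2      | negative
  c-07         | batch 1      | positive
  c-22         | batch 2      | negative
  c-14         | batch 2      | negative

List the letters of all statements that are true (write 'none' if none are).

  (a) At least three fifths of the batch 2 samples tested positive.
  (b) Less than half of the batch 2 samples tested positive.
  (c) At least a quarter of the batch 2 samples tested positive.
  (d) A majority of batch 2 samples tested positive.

(b), (c)

|A| = 15, |A ∩ B| = 6, |A ∖ B| = 9.
(a) |A ∩ B| / |A| ≥ 3/5: fails.
(b) |A ∩ B| < |A ∖ B|: holds.
(c) |A ∩ B| / |A| ≥ 1/4: holds.
(d) |A ∩ B| > |A ∖ B|: fails.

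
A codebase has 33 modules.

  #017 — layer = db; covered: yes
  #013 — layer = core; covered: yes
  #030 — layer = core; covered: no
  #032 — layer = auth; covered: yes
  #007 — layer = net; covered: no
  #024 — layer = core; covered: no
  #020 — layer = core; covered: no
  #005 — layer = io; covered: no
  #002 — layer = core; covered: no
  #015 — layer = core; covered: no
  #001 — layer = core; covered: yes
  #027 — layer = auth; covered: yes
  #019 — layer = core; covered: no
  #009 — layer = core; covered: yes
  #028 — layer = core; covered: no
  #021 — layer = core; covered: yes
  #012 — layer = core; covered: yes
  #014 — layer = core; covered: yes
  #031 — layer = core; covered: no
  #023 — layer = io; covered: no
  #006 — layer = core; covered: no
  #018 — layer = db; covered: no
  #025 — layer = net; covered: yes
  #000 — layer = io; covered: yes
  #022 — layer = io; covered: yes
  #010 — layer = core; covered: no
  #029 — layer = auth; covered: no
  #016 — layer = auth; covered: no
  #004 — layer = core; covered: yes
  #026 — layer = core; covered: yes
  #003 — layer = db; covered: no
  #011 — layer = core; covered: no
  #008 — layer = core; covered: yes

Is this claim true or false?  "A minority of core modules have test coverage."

True

The determiner here denotes the relation: |A ∩ B| < |A ∖ B|.
|A| = 20, |A ∩ B| = 9, |A ∖ B| = 11.
9 < 11, so the statement is true.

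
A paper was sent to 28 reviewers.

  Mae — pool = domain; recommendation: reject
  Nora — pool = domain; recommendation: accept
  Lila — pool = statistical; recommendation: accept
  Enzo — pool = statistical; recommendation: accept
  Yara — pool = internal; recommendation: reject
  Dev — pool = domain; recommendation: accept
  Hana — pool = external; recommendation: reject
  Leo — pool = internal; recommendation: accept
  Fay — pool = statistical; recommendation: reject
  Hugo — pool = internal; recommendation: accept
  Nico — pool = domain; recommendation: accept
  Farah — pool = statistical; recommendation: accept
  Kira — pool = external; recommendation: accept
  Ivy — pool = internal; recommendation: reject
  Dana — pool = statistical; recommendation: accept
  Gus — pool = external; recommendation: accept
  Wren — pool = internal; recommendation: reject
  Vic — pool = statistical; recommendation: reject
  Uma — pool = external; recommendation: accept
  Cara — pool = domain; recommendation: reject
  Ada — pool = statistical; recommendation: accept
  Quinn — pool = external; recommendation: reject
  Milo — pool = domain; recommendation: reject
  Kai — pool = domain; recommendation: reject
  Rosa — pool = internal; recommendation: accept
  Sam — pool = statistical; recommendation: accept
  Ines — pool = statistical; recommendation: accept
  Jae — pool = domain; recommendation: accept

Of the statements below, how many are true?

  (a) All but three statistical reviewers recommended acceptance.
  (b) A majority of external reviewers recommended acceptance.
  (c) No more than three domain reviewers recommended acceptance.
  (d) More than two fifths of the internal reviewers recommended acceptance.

(a) statistical: |A| = 9, |A ∩ B| = 7; needs |A ∖ B| = 3 — false.
(b) external: |A| = 5, |A ∩ B| = 3; needs |A ∩ B| > |A ∖ B| — true.
(c) domain: |A| = 8, |A ∩ B| = 4; needs |A ∩ B| ≤ 3 — false.
(d) internal: |A| = 6, |A ∩ B| = 3; needs |A ∩ B| / |A| > 2/5 — true.

2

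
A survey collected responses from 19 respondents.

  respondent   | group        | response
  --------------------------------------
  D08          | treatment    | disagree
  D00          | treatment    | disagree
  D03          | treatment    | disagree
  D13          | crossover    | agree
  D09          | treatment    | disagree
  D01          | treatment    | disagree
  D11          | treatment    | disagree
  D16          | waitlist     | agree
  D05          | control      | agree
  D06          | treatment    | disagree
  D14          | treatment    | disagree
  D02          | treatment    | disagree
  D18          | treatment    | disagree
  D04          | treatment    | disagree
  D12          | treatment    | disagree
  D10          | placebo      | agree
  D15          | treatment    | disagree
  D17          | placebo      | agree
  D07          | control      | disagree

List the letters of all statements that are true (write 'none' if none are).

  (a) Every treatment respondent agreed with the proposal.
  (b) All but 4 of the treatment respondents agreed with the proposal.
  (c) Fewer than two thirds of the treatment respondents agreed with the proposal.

(c)

|A| = 13, |A ∩ B| = 0, |A ∖ B| = 13.
(a) A ⊆ B, i.e. every element of A is in B (|A ∖ B| = 0): fails.
(b) |A ∖ B| = 4: fails.
(c) |A ∩ B| / |A| < 2/3: holds.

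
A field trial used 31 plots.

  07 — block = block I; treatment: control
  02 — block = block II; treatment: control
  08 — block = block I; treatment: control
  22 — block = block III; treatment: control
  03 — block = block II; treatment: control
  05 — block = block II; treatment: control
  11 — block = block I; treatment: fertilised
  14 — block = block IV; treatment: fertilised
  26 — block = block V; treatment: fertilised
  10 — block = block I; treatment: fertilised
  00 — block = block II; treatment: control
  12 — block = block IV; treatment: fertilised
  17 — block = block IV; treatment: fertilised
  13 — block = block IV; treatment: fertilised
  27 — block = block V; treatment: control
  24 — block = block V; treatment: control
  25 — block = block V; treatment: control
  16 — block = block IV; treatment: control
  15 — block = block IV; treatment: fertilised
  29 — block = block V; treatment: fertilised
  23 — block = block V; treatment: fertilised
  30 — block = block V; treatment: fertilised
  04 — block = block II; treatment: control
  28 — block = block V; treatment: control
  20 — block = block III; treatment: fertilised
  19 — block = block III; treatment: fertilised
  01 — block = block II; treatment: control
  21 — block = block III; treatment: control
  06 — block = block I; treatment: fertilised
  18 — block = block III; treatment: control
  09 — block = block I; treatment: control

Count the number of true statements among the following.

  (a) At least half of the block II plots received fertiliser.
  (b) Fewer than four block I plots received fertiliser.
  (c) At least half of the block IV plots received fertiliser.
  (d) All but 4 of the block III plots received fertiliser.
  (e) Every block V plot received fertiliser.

(a) block II: |A| = 6, |A ∩ B| = 0; needs |A ∩ B| ≥ |A ∖ B| — false.
(b) block I: |A| = 6, |A ∩ B| = 3; needs |A ∩ B| < 4 — true.
(c) block IV: |A| = 6, |A ∩ B| = 5; needs |A ∩ B| ≥ |A ∖ B| — true.
(d) block III: |A| = 5, |A ∩ B| = 2; needs |A ∖ B| = 4 — false.
(e) block V: |A| = 8, |A ∩ B| = 4; needs A ⊆ B, i.e. every element of A is in B (|A ∖ B| = 0) — false.

2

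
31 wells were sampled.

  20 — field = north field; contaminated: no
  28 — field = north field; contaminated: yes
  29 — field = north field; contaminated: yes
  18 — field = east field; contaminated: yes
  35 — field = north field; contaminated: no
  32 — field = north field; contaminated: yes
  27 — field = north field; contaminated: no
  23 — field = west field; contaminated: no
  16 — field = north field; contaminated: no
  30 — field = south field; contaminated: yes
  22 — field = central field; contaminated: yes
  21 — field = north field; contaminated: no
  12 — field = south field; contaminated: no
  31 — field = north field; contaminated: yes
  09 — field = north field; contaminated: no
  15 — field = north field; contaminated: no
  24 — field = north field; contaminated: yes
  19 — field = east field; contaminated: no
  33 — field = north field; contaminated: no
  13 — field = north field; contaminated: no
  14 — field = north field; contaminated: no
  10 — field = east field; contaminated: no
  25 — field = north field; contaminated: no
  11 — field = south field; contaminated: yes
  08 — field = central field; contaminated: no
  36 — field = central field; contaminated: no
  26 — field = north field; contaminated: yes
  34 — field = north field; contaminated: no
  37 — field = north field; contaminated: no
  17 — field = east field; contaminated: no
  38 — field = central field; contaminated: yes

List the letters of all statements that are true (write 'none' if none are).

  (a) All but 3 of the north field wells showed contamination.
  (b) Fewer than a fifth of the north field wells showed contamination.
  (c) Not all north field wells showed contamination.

|A| = 19, |A ∩ B| = 6, |A ∖ B| = 13.
(a) |A ∖ B| = 3: fails.
(b) |A ∩ B| / |A| < 1/5: fails.
(c) A ⊄ B (|A ∖ B| ≥ 1): holds.

(c)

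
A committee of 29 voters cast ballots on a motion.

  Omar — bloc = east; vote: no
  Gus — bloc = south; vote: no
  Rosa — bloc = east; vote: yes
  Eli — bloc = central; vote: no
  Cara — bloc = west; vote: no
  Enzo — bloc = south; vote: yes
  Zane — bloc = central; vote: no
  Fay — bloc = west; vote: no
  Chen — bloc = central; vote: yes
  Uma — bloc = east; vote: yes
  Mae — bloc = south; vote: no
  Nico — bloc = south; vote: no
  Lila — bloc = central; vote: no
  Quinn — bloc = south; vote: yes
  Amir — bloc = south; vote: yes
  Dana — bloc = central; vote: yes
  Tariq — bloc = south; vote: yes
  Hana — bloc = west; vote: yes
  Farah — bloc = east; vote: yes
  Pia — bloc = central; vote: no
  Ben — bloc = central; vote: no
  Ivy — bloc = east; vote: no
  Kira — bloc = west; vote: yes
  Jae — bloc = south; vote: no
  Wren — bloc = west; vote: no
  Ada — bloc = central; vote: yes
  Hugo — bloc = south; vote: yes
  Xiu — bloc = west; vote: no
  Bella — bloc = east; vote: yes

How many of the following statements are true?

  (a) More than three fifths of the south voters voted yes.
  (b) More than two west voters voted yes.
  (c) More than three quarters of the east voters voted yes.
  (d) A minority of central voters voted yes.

(a) south: |A| = 9, |A ∩ B| = 5; needs |A ∩ B| / |A| > 3/5 — false.
(b) west: |A| = 6, |A ∩ B| = 2; needs |A ∩ B| > 2 — false.
(c) east: |A| = 6, |A ∩ B| = 4; needs |A ∩ B| / |A| > 3/4 — false.
(d) central: |A| = 8, |A ∩ B| = 3; needs |A ∩ B| < |A ∖ B| — true.

1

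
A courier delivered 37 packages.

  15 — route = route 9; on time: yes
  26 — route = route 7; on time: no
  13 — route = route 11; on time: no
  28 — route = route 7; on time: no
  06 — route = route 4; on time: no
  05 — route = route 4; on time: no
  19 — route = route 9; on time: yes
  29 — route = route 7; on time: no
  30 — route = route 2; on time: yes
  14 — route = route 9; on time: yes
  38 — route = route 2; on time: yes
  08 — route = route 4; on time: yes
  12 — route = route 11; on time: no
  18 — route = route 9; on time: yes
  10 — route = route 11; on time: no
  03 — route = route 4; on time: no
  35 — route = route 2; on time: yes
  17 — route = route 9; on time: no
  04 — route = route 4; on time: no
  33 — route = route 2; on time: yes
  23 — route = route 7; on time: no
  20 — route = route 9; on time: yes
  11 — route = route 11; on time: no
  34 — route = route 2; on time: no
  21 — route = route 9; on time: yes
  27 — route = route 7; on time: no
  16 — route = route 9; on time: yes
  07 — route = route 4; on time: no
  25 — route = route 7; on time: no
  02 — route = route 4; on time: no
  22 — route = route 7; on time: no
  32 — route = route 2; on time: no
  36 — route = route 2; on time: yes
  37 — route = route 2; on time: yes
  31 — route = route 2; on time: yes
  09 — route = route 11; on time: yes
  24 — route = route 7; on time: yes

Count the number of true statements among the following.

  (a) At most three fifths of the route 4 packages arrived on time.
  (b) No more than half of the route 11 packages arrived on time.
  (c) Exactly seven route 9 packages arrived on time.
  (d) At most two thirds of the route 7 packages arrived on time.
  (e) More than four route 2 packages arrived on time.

5

(a) route 4: |A| = 7, |A ∩ B| = 1; needs |A ∩ B| / |A| ≤ 3/5 — true.
(b) route 11: |A| = 5, |A ∩ B| = 1; needs |A ∩ B| ≤ |A ∖ B| — true.
(c) route 9: |A| = 8, |A ∩ B| = 7; needs |A ∩ B| = 7 — true.
(d) route 7: |A| = 8, |A ∩ B| = 1; needs |A ∩ B| / |A| ≤ 2/3 — true.
(e) route 2: |A| = 9, |A ∩ B| = 7; needs |A ∩ B| > 4 — true.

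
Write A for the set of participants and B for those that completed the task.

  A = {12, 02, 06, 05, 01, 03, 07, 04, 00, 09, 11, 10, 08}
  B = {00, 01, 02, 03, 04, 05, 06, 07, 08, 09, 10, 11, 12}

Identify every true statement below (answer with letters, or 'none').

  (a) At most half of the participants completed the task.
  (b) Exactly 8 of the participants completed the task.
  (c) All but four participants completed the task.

none

|A| = 13, |A ∩ B| = 13, |A ∖ B| = 0.
(a) |A ∩ B| ≤ |A ∖ B|: fails.
(b) |A ∩ B| = 8: fails.
(c) |A ∖ B| = 4: fails.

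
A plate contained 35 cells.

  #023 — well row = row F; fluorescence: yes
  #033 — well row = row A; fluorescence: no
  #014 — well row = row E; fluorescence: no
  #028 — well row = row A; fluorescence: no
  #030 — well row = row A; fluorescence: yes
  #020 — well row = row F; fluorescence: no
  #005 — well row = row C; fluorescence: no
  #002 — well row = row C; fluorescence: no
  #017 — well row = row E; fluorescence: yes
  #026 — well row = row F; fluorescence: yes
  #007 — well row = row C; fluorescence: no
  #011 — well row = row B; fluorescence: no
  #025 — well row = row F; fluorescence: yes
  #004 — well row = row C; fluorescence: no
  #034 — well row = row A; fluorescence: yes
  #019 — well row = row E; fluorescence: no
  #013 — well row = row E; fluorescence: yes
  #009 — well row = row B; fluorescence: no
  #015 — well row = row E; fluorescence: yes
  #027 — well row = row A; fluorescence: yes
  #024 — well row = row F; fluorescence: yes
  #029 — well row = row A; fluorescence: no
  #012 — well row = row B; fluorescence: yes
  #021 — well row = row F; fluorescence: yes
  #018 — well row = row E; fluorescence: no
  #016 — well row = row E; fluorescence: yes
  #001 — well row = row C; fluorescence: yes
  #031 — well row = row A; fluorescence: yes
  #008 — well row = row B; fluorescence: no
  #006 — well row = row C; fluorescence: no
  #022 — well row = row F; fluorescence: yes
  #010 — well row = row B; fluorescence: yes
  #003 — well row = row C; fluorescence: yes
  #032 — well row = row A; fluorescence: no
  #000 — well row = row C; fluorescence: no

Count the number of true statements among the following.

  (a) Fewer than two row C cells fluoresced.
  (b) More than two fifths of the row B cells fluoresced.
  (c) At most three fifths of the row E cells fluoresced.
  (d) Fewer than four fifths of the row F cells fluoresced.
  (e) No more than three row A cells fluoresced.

(a) row C: |A| = 8, |A ∩ B| = 2; needs |A ∩ B| < 2 — false.
(b) row B: |A| = 5, |A ∩ B| = 2; needs |A ∩ B| / |A| > 2/5 — false.
(c) row E: |A| = 7, |A ∩ B| = 4; needs |A ∩ B| / |A| ≤ 3/5 — true.
(d) row F: |A| = 7, |A ∩ B| = 6; needs |A ∩ B| / |A| < 4/5 — false.
(e) row A: |A| = 8, |A ∩ B| = 4; needs |A ∩ B| ≤ 3 — false.

1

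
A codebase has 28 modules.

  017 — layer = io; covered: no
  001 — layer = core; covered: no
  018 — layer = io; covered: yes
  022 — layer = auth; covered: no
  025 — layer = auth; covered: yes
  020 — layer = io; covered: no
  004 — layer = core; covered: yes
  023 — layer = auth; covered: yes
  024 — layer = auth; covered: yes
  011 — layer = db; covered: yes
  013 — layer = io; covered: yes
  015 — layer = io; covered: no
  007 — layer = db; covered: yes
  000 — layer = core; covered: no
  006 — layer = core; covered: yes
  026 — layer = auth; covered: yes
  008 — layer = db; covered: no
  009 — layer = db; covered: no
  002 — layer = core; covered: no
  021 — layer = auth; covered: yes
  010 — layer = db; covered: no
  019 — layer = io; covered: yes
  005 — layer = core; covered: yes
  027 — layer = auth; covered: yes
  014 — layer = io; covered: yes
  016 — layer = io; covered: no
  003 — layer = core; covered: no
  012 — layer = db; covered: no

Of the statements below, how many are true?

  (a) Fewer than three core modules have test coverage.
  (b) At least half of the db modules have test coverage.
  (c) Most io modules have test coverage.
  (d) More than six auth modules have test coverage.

0

(a) core: |A| = 7, |A ∩ B| = 3; needs |A ∩ B| < 3 — false.
(b) db: |A| = 6, |A ∩ B| = 2; needs |A ∩ B| ≥ |A ∖ B| — false.
(c) io: |A| = 8, |A ∩ B| = 4; needs |A ∩ B| > |A ∖ B| — false.
(d) auth: |A| = 7, |A ∩ B| = 6; needs |A ∩ B| > 6 — false.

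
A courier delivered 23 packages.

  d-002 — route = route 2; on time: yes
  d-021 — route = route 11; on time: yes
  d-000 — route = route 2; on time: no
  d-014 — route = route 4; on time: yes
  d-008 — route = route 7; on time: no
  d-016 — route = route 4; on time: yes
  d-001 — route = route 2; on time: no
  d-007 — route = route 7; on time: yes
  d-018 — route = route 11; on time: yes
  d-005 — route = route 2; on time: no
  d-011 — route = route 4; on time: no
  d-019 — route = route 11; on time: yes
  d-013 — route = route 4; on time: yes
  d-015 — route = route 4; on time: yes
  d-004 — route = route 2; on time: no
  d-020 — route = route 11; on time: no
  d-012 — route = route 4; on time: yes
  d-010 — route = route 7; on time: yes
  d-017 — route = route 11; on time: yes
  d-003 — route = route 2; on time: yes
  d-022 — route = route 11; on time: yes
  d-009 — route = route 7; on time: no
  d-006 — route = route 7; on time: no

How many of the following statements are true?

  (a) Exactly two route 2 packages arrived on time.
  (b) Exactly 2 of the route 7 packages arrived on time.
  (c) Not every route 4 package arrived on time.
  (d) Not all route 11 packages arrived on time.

(a) route 2: |A| = 6, |A ∩ B| = 2; needs |A ∩ B| = 2 — true.
(b) route 7: |A| = 5, |A ∩ B| = 2; needs |A ∩ B| = 2 — true.
(c) route 4: |A| = 6, |A ∩ B| = 5; needs A ⊄ B (|A ∖ B| ≥ 1) — true.
(d) route 11: |A| = 6, |A ∩ B| = 5; needs A ⊄ B (|A ∖ B| ≥ 1) — true.

4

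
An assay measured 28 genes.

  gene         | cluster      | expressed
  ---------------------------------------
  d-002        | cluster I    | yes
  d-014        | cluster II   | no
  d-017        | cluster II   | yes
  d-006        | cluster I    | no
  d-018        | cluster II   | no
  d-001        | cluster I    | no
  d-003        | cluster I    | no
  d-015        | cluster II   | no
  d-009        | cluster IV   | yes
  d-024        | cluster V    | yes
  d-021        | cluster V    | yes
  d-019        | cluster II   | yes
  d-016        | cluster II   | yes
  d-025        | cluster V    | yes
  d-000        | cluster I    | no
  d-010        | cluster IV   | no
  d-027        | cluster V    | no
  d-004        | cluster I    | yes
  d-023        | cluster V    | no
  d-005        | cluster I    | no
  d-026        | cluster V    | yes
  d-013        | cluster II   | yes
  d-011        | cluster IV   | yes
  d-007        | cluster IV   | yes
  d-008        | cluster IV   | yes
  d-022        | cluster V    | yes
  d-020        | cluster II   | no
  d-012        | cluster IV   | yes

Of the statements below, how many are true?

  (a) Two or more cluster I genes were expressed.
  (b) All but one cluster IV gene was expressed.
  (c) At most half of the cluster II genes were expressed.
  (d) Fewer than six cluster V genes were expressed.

(a) cluster I: |A| = 7, |A ∩ B| = 2; needs |A ∩ B| ≥ 2 — true.
(b) cluster IV: |A| = 6, |A ∩ B| = 5; needs |A ∖ B| = 1 — true.
(c) cluster II: |A| = 8, |A ∩ B| = 4; needs |A ∩ B| ≤ |A ∖ B| — true.
(d) cluster V: |A| = 7, |A ∩ B| = 5; needs |A ∩ B| < 6 — true.

4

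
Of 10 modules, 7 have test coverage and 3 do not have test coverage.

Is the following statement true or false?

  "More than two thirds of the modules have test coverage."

The determiner here denotes the relation: |A ∩ B| / |A| > 2/3.
|A| = 10, |A ∩ B| = 7, |A ∖ B| = 3.
|A ∩ B|/|A| = 7/10, so the statement is true.

True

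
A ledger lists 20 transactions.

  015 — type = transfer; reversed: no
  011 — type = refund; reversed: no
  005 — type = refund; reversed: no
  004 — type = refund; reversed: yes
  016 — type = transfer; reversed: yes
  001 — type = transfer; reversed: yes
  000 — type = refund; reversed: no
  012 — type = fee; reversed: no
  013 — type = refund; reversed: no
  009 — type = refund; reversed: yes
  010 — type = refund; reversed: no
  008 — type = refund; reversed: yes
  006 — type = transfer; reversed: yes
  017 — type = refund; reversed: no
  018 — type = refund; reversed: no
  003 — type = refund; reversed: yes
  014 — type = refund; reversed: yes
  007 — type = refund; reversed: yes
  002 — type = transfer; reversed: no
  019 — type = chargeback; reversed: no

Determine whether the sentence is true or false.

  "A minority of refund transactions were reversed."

True

Truth condition: |A ∩ B| < |A ∖ B|.
A (the restrictor) = {011, 005, 004, 000, 013, 009, 010, 008, 017, 018, 003, 014, 007}, |A| = 13.
A ∩ B = {004, 009, 008, 003, 014, 007}, so |A ∩ B| = 6.
A ∖ B = {011, 005, 000, 013, 010, 017, 018}, so |A ∖ B| = 7.
6 < 7, so the statement is true.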